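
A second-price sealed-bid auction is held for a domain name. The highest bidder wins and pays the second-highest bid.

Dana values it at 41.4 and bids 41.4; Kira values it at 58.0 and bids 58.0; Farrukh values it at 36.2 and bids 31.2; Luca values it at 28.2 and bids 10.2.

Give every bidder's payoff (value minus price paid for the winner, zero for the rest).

Ranking the bids: Kira 58.0, then Dana 41.4, then Farrukh 31.2, then Luca 10.2.
Kira has the top bid and wins; the price is the second-highest bid, 41.4.
Kira's payoff = 58.0 − 41.4 = 16.6. All other bidders lose, so their payoff is 0.

Dana 0.0, Kira 16.6, Farrukh 0.0, Luca 0.0.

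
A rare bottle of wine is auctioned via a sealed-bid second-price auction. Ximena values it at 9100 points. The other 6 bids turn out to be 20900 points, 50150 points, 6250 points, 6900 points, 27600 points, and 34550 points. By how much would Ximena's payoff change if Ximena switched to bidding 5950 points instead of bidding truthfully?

0 points

The highest competing bid is 50150 points.
Bidding truthfully at 9100 points: the top bid is 50150 points (a rival), so Ximena loses. Payoff = 0 points.
Bidding 5950 points: the top bid is 50150 points (a rival), so Ximena loses. Payoff = 0 points.
Change = 0 points − 0 points = 0 points.
The bid only affects whether you win, not the price — here both bids land on the same side of the top rival bid, so the deviation is payoff-neutral.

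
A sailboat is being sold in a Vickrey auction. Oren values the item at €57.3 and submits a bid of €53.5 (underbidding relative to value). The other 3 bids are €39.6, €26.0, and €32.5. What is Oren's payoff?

Highest competing bid: €39.6.
Oren's bid €53.5 is the highest overall, so Oren wins and pays the second-highest bid, €39.6.
Payoff = value − price = €57.3 − €39.6 = €17.7.

Oren's payoff: €17.7.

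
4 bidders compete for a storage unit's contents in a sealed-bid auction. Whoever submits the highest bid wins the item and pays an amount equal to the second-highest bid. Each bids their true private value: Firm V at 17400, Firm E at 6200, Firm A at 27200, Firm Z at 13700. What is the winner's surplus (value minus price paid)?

9800

Bids in descending order: Firm A 27200; Firm V 17400; Firm Z 13700; Firm E 6200.
Firm A wins with the top bid and pays the second-highest, 17400.
Surplus = 27200 − 17400 = 9800.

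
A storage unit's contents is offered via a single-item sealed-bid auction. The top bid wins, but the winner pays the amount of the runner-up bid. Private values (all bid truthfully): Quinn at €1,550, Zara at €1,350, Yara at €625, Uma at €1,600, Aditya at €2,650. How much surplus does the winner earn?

Winner's surplus: €1,050.

Bids in descending order: Aditya €2,650, then Uma €1,600, then Quinn €1,550, then Zara €1,350, then Yara €625.
Aditya wins with the top bid and pays the second-highest, €1,600.
Surplus = €2,650 − €1,600 = €1,050.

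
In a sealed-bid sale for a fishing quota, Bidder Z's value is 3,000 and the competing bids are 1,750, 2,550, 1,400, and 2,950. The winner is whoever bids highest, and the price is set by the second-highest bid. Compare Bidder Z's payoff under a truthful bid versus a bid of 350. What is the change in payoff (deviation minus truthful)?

The highest competing bid is 2,950.
Bidding truthfully at 3,000: Bidder Z has the top bid, wins, and pays the second-highest bid 2,950. Payoff = 3,000 − 2,950 = 50.
Bidding 350: the top bid is 2,950 (a rival), so Bidder Z loses. Payoff = 0.
Change = 0 − 50 = -50.

-50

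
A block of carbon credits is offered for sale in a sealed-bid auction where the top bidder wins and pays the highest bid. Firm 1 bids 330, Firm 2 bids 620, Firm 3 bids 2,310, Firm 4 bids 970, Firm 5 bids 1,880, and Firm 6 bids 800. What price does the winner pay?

Ranking the bids: Firm 3 2,310 > Firm 5 1,880 > Firm 4 970 > Firm 6 800 > Firm 2 620 > Firm 1 330.
Firm 3 is the highest bidder, so Firm 3 wins.
Under the first-price rule, the price is the highest bid: 2,310.

The winner pays 2,310.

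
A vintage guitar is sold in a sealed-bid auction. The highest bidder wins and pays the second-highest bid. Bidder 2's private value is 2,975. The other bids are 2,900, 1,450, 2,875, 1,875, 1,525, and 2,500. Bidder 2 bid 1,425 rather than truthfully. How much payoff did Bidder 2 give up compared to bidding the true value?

75

The highest competing bid is 2,900.
Bidding truthfully at 2,975: Bidder 2 has the top bid, wins, and pays the second-highest bid 2,900. Payoff = 2,975 − 2,900 = 75.
Bidding 1,425: the top bid is 2,900 (a rival), so Bidder 2 loses. Payoff = 0.
Regret = truthful payoff − actual payoff = 75 − 0 = 75.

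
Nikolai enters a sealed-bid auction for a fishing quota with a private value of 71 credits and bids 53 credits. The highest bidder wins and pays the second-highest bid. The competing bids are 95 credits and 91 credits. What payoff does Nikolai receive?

0 credits

Highest competing bid: 95 credits.
Nikolai's bid 53 credits is not the highest, so Nikolai loses, pays nothing, and earns zero payoff.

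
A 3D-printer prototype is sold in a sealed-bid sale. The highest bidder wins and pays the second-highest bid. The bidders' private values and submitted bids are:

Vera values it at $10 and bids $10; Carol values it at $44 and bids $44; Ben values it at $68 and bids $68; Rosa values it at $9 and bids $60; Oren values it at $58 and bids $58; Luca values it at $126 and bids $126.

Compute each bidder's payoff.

Bids in descending order: Luca $126 > Ben $68 > Rosa $60 > Oren $58 > Carol $44 > Vera $10.
Luca has the top bid and wins; the price is the second-highest bid, $68.
Luca's payoff = $126 − $68 = $58. All other bidders lose, so their payoff is 0.

Payoffs: Vera $0, Carol $0, Ben $0, Rosa $0, Oren $0, Luca $58.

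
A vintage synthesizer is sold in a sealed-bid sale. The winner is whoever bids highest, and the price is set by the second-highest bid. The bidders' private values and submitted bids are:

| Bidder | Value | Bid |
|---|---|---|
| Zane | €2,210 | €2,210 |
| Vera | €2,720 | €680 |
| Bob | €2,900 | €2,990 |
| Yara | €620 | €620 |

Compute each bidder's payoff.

Ordered from highest: Bob €2,990 > Zane €2,210 > Vera €680 > Yara €620.
Bob has the top bid and wins; the price is the second-highest bid, €2,210.
Bob's payoff = €2,900 − €2,210 = €690. All other bidders lose, so their payoff is 0.

Payoffs: Zane €0, Vera €0, Bob €690, Yara €0.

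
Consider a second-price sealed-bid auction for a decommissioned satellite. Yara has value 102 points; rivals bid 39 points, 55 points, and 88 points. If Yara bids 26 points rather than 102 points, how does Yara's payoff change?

-14 points

The highest competing bid is 88 points.
Bidding truthfully at 102 points: Yara has the top bid, wins, and pays the second-highest bid 88 points. Payoff = 102 points − 88 points = 14 points.
Bidding 26 points: the top bid is 88 points (a rival), so Yara loses. Payoff = 0 points.
Change = 0 points − 14 points = -14 points.
This is the dominant-strategy logic: truthful bidding weakly beats any alternative.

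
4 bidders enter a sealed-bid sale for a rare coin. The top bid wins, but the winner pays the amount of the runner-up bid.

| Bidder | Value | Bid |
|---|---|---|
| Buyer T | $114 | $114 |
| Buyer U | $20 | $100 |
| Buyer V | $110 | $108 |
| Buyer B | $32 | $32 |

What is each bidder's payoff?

Buyer T $6, Buyer U $0, Buyer V $0, Buyer B $0.

Bids in descending order: Buyer T $114 > Buyer V $108 > Buyer U $100 > Buyer B $32.
Buyer T has the top bid and wins; the price is the second-highest bid, $108.
Buyer T's payoff = $114 − $108 = $6. All other bidders lose, so their payoff is 0.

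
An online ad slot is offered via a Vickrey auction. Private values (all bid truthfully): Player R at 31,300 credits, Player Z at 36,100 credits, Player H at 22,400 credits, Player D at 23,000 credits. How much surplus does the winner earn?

Winner's surplus: 4,800 credits.

Ordered from highest: Player Z 36,100 credits, then Player R 31,300 credits, then Player D 23,000 credits, then Player H 22,400 credits.
Player Z wins with the top bid and pays the second-highest, 31,300 credits.
Surplus = 36,100 credits − 31,300 credits = 4,800 credits.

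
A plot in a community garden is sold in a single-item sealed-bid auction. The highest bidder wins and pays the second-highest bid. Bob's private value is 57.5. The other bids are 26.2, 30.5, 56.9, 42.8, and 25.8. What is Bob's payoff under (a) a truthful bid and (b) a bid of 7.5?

(a) 0.6  (b) 0.0

The highest competing bid is 56.9.
Bidding truthfully at 57.5: Bob has the top bid, wins, and pays the second-highest bid 56.9. Payoff = 57.5 − 56.9 = 0.6.
Bidding 7.5: the top bid is 56.9 (a rival), so Bob loses. Payoff = 0.0.
Deviating from a truthful bid can only lose payoff in a second-price auction — never gain.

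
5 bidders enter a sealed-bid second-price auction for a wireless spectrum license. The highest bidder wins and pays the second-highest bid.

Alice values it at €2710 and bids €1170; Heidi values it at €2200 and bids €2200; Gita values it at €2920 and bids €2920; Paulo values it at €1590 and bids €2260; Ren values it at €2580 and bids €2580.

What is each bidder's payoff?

Alice €0, Heidi €0, Gita €340, Paulo €0, Ren €0.

Ordered from highest: Gita €2920 > Ren €2580 > Paulo €2260 > Heidi €2200 > Alice €1170.
Gita has the top bid and wins; the price is the second-highest bid, €2580.
Gita's payoff = €2920 − €2580 = €340. All other bidders lose, so their payoff is 0.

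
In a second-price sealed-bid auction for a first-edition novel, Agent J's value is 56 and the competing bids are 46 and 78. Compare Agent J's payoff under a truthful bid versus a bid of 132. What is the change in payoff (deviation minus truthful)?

The highest competing bid is 78.
Bidding truthfully at 56: the top bid is 78 (a rival), so Agent J loses. Payoff = 0.
Bidding 132: Agent J has the top bid, wins, and pays the second-highest bid 78. Payoff = 56 − 78 = -22.
Change = -22 − 0 = -22.

Change in payoff: -22.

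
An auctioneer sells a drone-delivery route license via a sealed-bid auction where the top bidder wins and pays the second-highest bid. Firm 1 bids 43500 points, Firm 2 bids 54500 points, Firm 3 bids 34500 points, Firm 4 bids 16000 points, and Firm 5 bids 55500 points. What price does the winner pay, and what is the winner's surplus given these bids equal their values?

Ranking the bids: Firm 5 55500 points > Firm 2 54500 points > Firm 1 43500 points > Firm 3 34500 points > Firm 4 16000 points.
Firm 5 is the highest bidder, so Firm 5 wins.
Under the second-price rule, the price is the second-highest bid: 54500 points.
Surplus = 55500 points − 54500 points = 1000 points.

The winner pays 54500 points for a surplus of 1000 points.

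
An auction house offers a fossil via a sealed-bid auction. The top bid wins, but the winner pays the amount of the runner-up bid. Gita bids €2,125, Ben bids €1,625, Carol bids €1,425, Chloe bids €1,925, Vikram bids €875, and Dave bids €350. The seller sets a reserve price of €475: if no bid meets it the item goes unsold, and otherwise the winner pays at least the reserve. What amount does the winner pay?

The winner pays €1,925.

Ordered from highest: Gita €2,125; Chloe €1,925; Ben €1,625; Carol €1,425; Vikram €875; Dave €350.
Gita has the highest bid, so Gita wins.
The second-highest bid is €1,925, which exceeds the reserve, so that sets the price.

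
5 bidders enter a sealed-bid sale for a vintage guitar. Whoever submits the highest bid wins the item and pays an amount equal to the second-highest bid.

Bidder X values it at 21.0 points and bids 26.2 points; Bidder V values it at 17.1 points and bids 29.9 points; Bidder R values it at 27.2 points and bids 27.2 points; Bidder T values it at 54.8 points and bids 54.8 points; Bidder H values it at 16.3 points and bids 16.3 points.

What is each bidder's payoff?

Bids in descending order: Bidder T 54.8 points > Bidder V 29.9 points > Bidder R 27.2 points > Bidder X 26.2 points > Bidder H 16.3 points.
Bidder T has the top bid and wins; the price is the second-highest bid, 29.9 points.
Bidder T's payoff = 54.8 points − 29.9 points = 24.9 points. All other bidders lose, so their payoff is 0.

Payoffs: Bidder X 0.0 points, Bidder V 0.0 points, Bidder R 0.0 points, Bidder T 24.9 points, Bidder H 0.0 points.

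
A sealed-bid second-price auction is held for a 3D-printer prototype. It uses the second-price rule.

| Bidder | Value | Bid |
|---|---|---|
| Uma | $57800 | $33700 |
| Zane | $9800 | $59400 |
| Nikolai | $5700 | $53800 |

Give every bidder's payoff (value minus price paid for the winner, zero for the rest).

Uma $0, Zane -$44000, Nikolai $0.

Bids in descending order: Zane $59400, then Nikolai $53800, then Uma $33700.
Zane has the top bid and wins; the price is the second-highest bid, $53800.
Zane's payoff = $9800 − $53800 = -$44000. All other bidders lose, so their payoff is 0.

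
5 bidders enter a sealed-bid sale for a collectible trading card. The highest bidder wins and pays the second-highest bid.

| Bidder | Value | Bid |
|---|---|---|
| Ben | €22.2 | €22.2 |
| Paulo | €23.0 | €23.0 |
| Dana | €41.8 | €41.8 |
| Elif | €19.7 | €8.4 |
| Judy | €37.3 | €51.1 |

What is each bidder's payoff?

Ordered from highest: Judy €51.1 > Dana €41.8 > Paulo €23.0 > Ben €22.2 > Elif €8.4.
Judy has the top bid and wins; the price is the second-highest bid, €41.8.
Judy's payoff = €37.3 − €41.8 = -€4.5. All other bidders lose, so their payoff is 0.

Payoffs: Ben €0.0, Paulo €0.0, Dana €0.0, Elif €0.0, Judy -€4.5.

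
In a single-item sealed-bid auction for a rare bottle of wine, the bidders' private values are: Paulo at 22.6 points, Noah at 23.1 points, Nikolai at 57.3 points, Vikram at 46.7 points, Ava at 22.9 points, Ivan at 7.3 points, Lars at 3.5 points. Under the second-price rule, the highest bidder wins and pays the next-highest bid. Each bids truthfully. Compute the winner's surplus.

10.6 points

Bids in descending order: Nikolai 57.3 points; Vikram 46.7 points; Noah 23.1 points; Ava 22.9 points; Paulo 22.6 points; Ivan 7.3 points; Lars 3.5 points.
Nikolai wins with the top bid and pays the second-highest, 46.7 points.
Surplus = 57.3 points − 46.7 points = 10.6 points.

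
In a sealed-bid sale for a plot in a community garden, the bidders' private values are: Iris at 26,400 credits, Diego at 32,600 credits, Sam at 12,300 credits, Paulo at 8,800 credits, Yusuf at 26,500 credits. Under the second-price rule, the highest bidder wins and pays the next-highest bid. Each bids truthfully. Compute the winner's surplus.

Surplus = 6,100 credits.

Sorted high to low: Diego 32,600 credits; Yusuf 26,500 credits; Iris 26,400 credits; Sam 12,300 credits; Paulo 8,800 credits.
Diego wins with the top bid and pays the second-highest, 26,500 credits.
Surplus = 32,600 credits − 26,500 credits = 6,100 credits.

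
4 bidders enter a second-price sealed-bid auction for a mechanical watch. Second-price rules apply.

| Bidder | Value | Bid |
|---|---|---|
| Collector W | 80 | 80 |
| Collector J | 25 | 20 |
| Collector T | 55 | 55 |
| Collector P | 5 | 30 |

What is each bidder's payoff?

Ordered from highest: Collector W 80, then Collector T 55, then Collector P 30, then Collector J 20.
Collector W has the top bid and wins; the price is the second-highest bid, 55.
Collector W's payoff = 80 − 55 = 25. All other bidders lose, so their payoff is 0.

Payoffs: Collector W 25, Collector J 0, Collector T 0, Collector P 0.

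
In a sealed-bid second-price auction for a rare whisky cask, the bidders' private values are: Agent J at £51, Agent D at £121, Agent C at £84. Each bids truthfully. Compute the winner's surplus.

Surplus = £37.

Ordered from highest: Agent D £121 > Agent C £84 > Agent J £51.
Agent D wins with the top bid and pays the second-highest, £84.
Surplus = £121 − £84 = £37.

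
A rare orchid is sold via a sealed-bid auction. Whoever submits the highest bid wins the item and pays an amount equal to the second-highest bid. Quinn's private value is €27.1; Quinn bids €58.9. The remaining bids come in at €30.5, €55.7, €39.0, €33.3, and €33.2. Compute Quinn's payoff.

Highest competing bid: €55.7.
Quinn's bid €58.9 is the highest overall, so Quinn wins and pays the second-highest bid, €55.7.
Payoff = value − price = €27.1 − €55.7 = -€28.6.
Overbidding won the item at a price above value — truthful bidding would have avoided this loss.

Payoff = -€28.6.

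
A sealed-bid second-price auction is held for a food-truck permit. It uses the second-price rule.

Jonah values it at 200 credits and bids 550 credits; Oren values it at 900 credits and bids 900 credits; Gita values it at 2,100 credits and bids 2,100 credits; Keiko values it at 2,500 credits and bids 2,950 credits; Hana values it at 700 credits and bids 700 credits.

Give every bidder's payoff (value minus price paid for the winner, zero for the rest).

Ordered from highest: Keiko 2,950 credits > Gita 2,100 credits > Oren 900 credits > Hana 700 credits > Jonah 550 credits.
Keiko has the top bid and wins; the price is the second-highest bid, 2,100 credits.
Keiko's payoff = 2,500 credits − 2,100 credits = 400 credits. All other bidders lose, so their payoff is 0.

Jonah 0 credits, Oren 0 credits, Gita 0 credits, Keiko 400 credits, Hana 0 credits.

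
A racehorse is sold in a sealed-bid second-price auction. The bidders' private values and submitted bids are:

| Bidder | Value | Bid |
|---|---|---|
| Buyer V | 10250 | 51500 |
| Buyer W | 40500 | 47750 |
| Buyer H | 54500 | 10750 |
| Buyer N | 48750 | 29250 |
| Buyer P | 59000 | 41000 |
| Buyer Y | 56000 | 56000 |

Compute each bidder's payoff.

Buyer V 0, Buyer W 0, Buyer H 0, Buyer N 0, Buyer P 0, Buyer Y 4500.

Sorted high to low: Buyer Y 56000 > Buyer V 51500 > Buyer W 47750 > Buyer P 41000 > Buyer N 29250 > Buyer H 10750.
Buyer Y has the top bid and wins; the price is the second-highest bid, 51500.
Buyer Y's payoff = 56000 − 51500 = 4500. All other bidders lose, so their payoff is 0.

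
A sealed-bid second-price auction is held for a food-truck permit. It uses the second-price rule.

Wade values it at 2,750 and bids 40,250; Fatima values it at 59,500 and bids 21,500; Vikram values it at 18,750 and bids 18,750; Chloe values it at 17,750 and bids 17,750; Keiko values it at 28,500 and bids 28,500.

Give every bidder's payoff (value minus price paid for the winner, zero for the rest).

Sorted high to low: Wade 40,250, then Keiko 28,500, then Fatima 21,500, then Vikram 18,750, then Chloe 17,750.
Wade has the top bid and wins; the price is the second-highest bid, 28,500.
Wade's payoff = 2,750 − 28,500 = -25,750. All other bidders lose, so their payoff is 0.

Wade -25,750, Fatima 0, Vikram 0, Chloe 0, Keiko 0.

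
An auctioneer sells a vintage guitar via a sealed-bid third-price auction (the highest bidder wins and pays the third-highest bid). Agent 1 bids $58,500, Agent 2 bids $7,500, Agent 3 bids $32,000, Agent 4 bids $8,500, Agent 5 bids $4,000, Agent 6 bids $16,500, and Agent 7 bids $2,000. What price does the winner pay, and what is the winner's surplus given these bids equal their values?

The winner pays $16,500 for a surplus of $42,000.

Ordered from highest: Agent 1 $58,500, then Agent 3 $32,000, then Agent 6 $16,500, then Agent 4 $8,500, then Agent 2 $7,500, then Agent 5 $4,000, then Agent 7 $2,000.
Agent 1 is the highest bidder, so Agent 1 wins.
Under the third-price rule, the price is the third-highest bid: $16,500.
Surplus = $58,500 − $16,500 = $42,000.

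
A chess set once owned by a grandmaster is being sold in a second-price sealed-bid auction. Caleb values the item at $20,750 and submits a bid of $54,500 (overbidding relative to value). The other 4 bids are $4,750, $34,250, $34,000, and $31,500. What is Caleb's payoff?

Highest competing bid: $34,250.
Caleb's bid $54,500 is the highest overall, so Caleb wins and pays the second-highest bid, $34,250.
Payoff = value − price = $20,750 − $34,250 = -$13,500.
Overbidding won the item at a price above value — truthful bidding would have avoided this loss.

-$13,500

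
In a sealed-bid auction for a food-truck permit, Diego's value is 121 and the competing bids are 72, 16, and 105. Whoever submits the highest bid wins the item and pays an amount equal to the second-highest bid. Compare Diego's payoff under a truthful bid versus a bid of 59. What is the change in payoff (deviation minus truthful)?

The highest competing bid is 105.
Bidding truthfully at 121: Diego has the top bid, wins, and pays the second-highest bid 105. Payoff = 121 − 105 = 16.
Bidding 59: the top bid is 105 (a rival), so Diego loses. Payoff = 0.
Change = 0 − 16 = -16.

Payoff change: -16.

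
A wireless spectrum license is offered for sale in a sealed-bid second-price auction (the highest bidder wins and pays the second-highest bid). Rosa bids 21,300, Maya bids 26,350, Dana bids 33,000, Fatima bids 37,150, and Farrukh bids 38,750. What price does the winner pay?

37,150

Bids in descending order: Farrukh 38,750 > Fatima 37,150 > Dana 33,000 > Maya 26,350 > Rosa 21,300.
Farrukh is the highest bidder, so Farrukh wins.
Under the second-price rule, the price is the second-highest bid: 37,150.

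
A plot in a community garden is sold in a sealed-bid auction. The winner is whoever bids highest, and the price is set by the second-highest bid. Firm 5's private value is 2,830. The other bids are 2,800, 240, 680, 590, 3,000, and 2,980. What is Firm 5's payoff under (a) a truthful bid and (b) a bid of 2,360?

Truthful: 0; alternative: 0.

The highest competing bid is 3,000.
Bidding truthfully at 2,830: the top bid is 3,000 (a rival), so Firm 5 loses. Payoff = 0.
Bidding 2,360: the top bid is 3,000 (a rival), so Firm 5 loses. Payoff = 0.
The bid only affects whether you win, not the price — here both bids land on the same side of the top rival bid, so the deviation is payoff-neutral.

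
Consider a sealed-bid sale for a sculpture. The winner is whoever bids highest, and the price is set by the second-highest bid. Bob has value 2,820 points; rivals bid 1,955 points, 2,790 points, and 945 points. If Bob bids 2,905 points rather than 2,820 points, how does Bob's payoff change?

0 points

The highest competing bid is 2,790 points.
Bidding truthfully at 2,820 points: Bob has the top bid, wins, and pays the second-highest bid 2,790 points. Payoff = 2,820 points − 2,790 points = 30 points.
Bidding 2,905 points: Bob has the top bid, wins, and pays the second-highest bid 2,790 points. Payoff = 2,820 points − 2,790 points = 30 points.
Change = 30 points − 30 points = 0 points.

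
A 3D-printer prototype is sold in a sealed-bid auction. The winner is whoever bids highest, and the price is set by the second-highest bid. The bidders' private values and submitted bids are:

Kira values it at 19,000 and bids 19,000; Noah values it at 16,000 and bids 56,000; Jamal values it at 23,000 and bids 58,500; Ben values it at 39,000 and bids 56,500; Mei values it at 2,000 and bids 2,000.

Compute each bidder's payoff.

Sorted high to low: Jamal 58,500, then Ben 56,500, then Noah 56,000, then Kira 19,000, then Mei 2,000.
Jamal has the top bid and wins; the price is the second-highest bid, 56,500.
Jamal's payoff = 23,000 − 56,500 = -33,500. All other bidders lose, so their payoff is 0.

Kira 0, Noah 0, Jamal -33,500, Ben 0, Mei 0.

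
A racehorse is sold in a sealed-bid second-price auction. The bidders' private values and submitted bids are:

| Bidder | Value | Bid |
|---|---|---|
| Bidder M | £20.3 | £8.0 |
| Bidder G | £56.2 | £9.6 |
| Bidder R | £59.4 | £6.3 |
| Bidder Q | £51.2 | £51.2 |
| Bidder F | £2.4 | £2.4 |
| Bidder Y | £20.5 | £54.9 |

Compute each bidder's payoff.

Ranking the bids: Bidder Y £54.9 > Bidder Q £51.2 > Bidder G £9.6 > Bidder M £8.0 > Bidder R £6.3 > Bidder F £2.4.
Bidder Y has the top bid and wins; the price is the second-highest bid, £51.2.
Bidder Y's payoff = £20.5 − £51.2 = -£30.7. All other bidders lose, so their payoff is 0.

Bidder M £0.0, Bidder G £0.0, Bidder R £0.0, Bidder Q £0.0, Bidder F £0.0, Bidder Y -£30.7.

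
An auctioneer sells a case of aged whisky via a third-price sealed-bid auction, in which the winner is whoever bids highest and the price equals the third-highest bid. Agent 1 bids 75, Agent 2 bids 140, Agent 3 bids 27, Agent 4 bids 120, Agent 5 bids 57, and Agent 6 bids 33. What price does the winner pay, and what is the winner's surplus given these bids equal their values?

Ranking the bids: Agent 2 140, then Agent 4 120, then Agent 1 75, then Agent 5 57, then Agent 6 33, then Agent 3 27.
Agent 2 is the highest bidder, so Agent 2 wins.
Under the third-price rule, the price is the third-highest bid: 75.
Surplus = 140 − 75 = 65.

The winner pays 75 for a surplus of 65.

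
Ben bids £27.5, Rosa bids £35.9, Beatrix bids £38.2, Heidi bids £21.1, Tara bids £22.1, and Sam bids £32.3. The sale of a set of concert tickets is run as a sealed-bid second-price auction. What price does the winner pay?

The winner pays £35.9.

Ranking the bids: Beatrix £38.2; Rosa £35.9; Sam £32.3; Ben £27.5; Tara £22.1; Heidi £21.1.
Beatrix has the highest bid, so Beatrix wins.
The second-highest bid is £35.9, so that is what Beatrix pays.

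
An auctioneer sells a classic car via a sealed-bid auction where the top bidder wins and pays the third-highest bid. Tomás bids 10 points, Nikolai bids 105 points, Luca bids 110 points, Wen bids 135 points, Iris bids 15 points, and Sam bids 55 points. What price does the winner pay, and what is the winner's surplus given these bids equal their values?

Price 105 points; surplus 30 points.

Ranking the bids: Wen 135 points, then Luca 110 points, then Nikolai 105 points, then Sam 55 points, then Iris 15 points, then Tomás 10 points.
Wen is the highest bidder, so Wen wins.
Under the third-price rule, the price is the third-highest bid: 105 points.
Surplus = 135 points − 105 points = 30 points.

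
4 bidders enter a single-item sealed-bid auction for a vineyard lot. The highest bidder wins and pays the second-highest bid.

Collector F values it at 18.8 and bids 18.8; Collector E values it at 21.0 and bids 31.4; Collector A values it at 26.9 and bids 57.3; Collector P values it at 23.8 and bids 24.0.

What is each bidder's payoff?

Ordered from highest: Collector A 57.3, then Collector E 31.4, then Collector P 24.0, then Collector F 18.8.
Collector A has the top bid and wins; the price is the second-highest bid, 31.4.
Collector A's payoff = 26.9 − 31.4 = -4.5. All other bidders lose, so their payoff is 0.

Collector F 0.0, Collector E 0.0, Collector A -4.5, Collector P 0.0.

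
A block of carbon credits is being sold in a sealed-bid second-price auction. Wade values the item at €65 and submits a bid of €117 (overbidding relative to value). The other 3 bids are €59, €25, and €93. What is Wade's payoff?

-€28

Highest competing bid: €93.
Wade's bid €117 is the highest overall, so Wade wins and pays the second-highest bid, €93.
Payoff = value − price = €65 − €93 = -€28.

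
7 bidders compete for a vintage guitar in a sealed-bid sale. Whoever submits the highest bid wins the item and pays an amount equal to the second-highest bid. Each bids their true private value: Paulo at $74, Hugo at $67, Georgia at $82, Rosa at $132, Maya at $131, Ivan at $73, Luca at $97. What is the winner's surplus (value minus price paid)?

Winner's surplus: $1.

Sorted high to low: Rosa $132, then Maya $131, then Luca $97, then Georgia $82, then Paulo $74, then Ivan $73, then Hugo $67.
Rosa wins with the top bid and pays the second-highest, $131.
Surplus = $132 − $131 = $1.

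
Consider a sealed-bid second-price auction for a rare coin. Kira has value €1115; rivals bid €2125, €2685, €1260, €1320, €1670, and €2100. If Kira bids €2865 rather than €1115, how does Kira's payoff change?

Change in payoff: -€1570.

The highest competing bid is €2685.
Bidding truthfully at €1115: the top bid is €2685 (a rival), so Kira loses. Payoff = €0.
Bidding €2865: Kira has the top bid, wins, and pays the second-highest bid €2685. Payoff = €1115 − €2685 = -€1570.
Change = -€1570 − €0 = -€1570.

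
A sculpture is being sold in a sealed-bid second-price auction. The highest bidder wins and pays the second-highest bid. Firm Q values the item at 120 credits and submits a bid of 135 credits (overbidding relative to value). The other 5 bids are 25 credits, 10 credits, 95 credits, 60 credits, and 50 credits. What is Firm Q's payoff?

Highest competing bid: 95 credits.
Firm Q's bid 135 credits is the highest overall, so Firm Q wins and pays the second-highest bid, 95 credits.
Payoff = value − price = 120 credits − 95 credits = 25 credits.

Payoff = 25 credits.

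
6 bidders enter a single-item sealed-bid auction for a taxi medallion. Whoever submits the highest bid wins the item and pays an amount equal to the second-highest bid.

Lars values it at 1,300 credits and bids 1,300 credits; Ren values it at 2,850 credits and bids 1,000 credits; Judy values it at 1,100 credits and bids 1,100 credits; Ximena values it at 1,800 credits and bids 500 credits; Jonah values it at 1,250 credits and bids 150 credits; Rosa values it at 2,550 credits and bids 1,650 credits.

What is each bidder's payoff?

Ordered from highest: Rosa 1,650 credits; Lars 1,300 credits; Judy 1,100 credits; Ren 1,000 credits; Ximena 500 credits; Jonah 150 credits.
Rosa has the top bid and wins; the price is the second-highest bid, 1,300 credits.
Rosa's payoff = 2,550 credits − 1,300 credits = 1,250 credits. All other bidders lose, so their payoff is 0.

Payoffs: Lars 0 credits, Ren 0 credits, Judy 0 credits, Ximena 0 credits, Jonah 0 credits, Rosa 1,250 credits.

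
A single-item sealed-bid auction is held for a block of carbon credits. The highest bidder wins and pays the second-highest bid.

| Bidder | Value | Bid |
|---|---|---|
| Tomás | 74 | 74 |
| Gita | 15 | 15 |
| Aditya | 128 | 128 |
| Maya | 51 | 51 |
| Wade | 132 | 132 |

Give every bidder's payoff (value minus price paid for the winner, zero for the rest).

Payoffs: Tomás 0, Gita 0, Aditya 0, Maya 0, Wade 4.

Ranking the bids: Wade 132, then Aditya 128, then Tomás 74, then Maya 51, then Gita 15.
Wade has the top bid and wins; the price is the second-highest bid, 128.
Wade's payoff = 132 − 128 = 4. All other bidders lose, so their payoff is 0.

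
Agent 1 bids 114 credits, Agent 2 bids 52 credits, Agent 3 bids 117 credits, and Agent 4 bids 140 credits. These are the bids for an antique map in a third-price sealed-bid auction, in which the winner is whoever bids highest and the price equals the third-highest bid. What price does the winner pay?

Price paid: 114 credits.

Bids in descending order: Agent 4 140 credits; Agent 3 117 credits; Agent 1 114 credits; Agent 2 52 credits.
Agent 4 is the highest bidder, so Agent 4 wins.
Under the third-price rule, the price is the third-highest bid: 114 credits.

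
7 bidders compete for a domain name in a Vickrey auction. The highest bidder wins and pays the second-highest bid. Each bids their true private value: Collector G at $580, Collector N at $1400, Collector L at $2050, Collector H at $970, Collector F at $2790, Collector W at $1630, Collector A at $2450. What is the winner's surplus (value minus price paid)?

Sorted high to low: Collector F $2790 > Collector A $2450 > Collector L $2050 > Collector W $1630 > Collector N $1400 > Collector H $970 > Collector G $580.
Collector F wins with the top bid and pays the second-highest, $2450.
Surplus = $2790 − $2450 = $340.

Winner's surplus: $340.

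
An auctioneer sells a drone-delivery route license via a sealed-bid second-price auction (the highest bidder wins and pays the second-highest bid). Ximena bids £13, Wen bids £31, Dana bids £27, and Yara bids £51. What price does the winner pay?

Price paid: £31.

Ranking the bids: Yara £51 > Wen £31 > Dana £27 > Ximena £13.
Yara is the highest bidder, so Yara wins.
Under the second-price rule, the price is the second-highest bid: £31.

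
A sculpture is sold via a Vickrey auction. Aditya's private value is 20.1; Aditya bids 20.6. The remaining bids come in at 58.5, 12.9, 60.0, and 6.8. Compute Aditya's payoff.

Highest competing bid: 60.0.
Aditya's bid 20.6 is not the highest, so Aditya loses, pays nothing, and earns zero payoff.

Aditya's payoff: 0.0.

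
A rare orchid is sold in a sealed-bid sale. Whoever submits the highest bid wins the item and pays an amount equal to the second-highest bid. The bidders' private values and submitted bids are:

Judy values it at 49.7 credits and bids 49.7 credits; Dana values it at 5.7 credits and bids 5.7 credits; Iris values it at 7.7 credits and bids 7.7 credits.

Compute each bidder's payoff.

Judy 42.0 credits, Dana 0.0 credits, Iris 0.0 credits.

Ranking the bids: Judy 49.7 credits, then Iris 7.7 credits, then Dana 5.7 credits.
Judy has the top bid and wins; the price is the second-highest bid, 7.7 credits.
Judy's payoff = 49.7 credits − 7.7 credits = 42.0 credits. All other bidders lose, so their payoff is 0.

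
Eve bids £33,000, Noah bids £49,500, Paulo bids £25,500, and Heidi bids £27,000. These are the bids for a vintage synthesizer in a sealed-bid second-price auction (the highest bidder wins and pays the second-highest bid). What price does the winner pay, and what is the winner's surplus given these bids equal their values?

The winner pays £33,000 for a surplus of £16,500.

Ranking the bids: Noah £49,500, then Eve £33,000, then Heidi £27,000, then Paulo £25,500.
Noah is the highest bidder, so Noah wins.
Under the second-price rule, the price is the second-highest bid: £33,000.
Surplus = £49,500 − £33,000 = £16,500.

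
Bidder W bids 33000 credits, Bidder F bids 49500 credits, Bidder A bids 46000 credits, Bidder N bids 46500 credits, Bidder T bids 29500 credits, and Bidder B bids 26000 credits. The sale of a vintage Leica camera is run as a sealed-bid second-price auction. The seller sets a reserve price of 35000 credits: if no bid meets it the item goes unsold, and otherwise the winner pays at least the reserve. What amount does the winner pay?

Sorted high to low: Bidder F 49500 credits; Bidder N 46500 credits; Bidder A 46000 credits; Bidder W 33000 credits; Bidder T 29500 credits; Bidder B 26000 credits.
Bidder F has the highest bid, so Bidder F wins.
The second-highest bid is 46500 credits, which exceeds the reserve, so that sets the price.

The winner pays 46500 credits.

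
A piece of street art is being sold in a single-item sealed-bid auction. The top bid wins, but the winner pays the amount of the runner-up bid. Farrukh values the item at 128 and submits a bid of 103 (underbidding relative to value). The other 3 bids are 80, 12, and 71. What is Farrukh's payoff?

Highest competing bid: 80.
Farrukh's bid 103 is the highest overall, so Farrukh wins and pays the second-highest bid, 80.
Payoff = value − price = 128 − 80 = 48.

Farrukh's payoff: 48.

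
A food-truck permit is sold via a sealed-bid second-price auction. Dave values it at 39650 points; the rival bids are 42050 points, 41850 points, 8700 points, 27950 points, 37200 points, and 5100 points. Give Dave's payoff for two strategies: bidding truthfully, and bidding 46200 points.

(a) 0 points  (b) -2400 points

The highest competing bid is 42050 points.
Bidding truthfully at 39650 points: the top bid is 42050 points (a rival), so Dave loses. Payoff = 0 points.
Bidding 46200 points: Dave has the top bid, wins, and pays the second-highest bid 42050 points. Payoff = 39650 points − 42050 points = -2400 points.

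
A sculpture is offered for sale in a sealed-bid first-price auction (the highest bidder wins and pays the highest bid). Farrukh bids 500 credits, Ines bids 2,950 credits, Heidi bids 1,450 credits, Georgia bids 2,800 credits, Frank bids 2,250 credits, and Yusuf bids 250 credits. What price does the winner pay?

Ranking the bids: Ines 2,950 credits; Georgia 2,800 credits; Frank 2,250 credits; Heidi 1,450 credits; Farrukh 500 credits; Yusuf 250 credits.
Ines is the highest bidder, so Ines wins.
Under the first-price rule, the price is the highest bid: 2,950 credits.

2,950 credits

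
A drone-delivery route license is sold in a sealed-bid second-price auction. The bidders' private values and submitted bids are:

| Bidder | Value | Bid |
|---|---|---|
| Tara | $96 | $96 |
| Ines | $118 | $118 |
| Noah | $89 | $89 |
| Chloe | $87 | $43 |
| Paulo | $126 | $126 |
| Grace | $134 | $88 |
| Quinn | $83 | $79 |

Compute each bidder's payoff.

Payoffs: Tara $0, Ines $0, Noah $0, Chloe $0, Paulo $8, Grace $0, Quinn $0.

Bids in descending order: Paulo $126, then Ines $118, then Tara $96, then Noah $89, then Grace $88, then Quinn $79, then Chloe $43.
Paulo has the top bid and wins; the price is the second-highest bid, $118.
Paulo's payoff = $126 − $118 = $8. All other bidders lose, so their payoff is 0.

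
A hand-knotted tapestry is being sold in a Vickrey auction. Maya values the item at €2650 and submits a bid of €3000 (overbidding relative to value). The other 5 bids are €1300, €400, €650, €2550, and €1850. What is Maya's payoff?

€100

Highest competing bid: €2550.
Maya's bid €3000 is the highest overall, so Maya wins and pays the second-highest bid, €2550.
Payoff = value − price = €2650 − €2550 = €100.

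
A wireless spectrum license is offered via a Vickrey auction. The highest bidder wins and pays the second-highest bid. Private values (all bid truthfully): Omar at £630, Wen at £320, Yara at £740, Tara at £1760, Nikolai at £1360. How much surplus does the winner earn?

Ordered from highest: Tara £1760; Nikolai £1360; Yara £740; Omar £630; Wen £320.
Tara wins with the top bid and pays the second-highest, £1360.
Surplus = £1760 − £1360 = £400.

Winner's surplus: £400.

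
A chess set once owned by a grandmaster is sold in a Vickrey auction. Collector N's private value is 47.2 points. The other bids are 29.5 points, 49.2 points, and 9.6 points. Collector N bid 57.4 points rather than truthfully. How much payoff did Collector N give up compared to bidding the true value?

2.0 points

The highest competing bid is 49.2 points.
Bidding truthfully at 47.2 points: the top bid is 49.2 points (a rival), so Collector N loses. Payoff = 0.0 points.
Bidding 57.4 points: Collector N has the top bid, wins, and pays the second-highest bid 49.2 points. Payoff = 47.2 points − 49.2 points = -2.0 points.
Regret = truthful payoff − actual payoff = 0.0 points − -2.0 points = 2.0 points.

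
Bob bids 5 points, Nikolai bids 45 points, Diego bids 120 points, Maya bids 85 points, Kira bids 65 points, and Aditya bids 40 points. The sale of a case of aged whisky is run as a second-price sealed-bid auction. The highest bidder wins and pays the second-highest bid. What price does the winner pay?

Price paid: 85 points.

Sorted high to low: Diego 120 points > Maya 85 points > Kira 65 points > Nikolai 45 points > Aditya 40 points > Bob 5 points.
Diego has the highest bid, so Diego wins.
The second-highest bid is 85 points, so that is what Diego pays.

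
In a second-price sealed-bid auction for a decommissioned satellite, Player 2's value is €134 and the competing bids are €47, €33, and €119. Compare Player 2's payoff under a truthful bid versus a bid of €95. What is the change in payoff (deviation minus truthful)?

Change in payoff: -€15.

The highest competing bid is €119.
Bidding truthfully at €134: Player 2 has the top bid, wins, and pays the second-highest bid €119. Payoff = €134 − €119 = €15.
Bidding €95: the top bid is €119 (a rival), so Player 2 loses. Payoff = €0.
Change = €0 − €15 = -€15.
This is the dominant-strategy logic: truthful bidding weakly beats any alternative.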